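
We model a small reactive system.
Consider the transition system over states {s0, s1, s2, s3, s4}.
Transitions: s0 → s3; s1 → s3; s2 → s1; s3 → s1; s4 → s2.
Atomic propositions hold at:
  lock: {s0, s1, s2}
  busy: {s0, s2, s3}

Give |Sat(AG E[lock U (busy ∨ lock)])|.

Sat(busy ∨ lock) = {s0, s1, s2, s3}
E[lock U (busy ∨ lock)]: least fixpoint, start Z0 = Sat((busy ∨ lock)) = {s0, s1, s2, s3}, add states in Sat(lock) with some successor in Z. Already a fixed point.
Sat(E[lock U (busy ∨ lock)]) = {s0, s1, s2, s3}
AG E[lock U (busy ∨ lock)]: greatest fixpoint, start Z0 = {s0, s1, s2, s3}, keep only states in Sat with every successor in Z. Already a fixed point.
Sat(AG E[lock U (busy ∨ lock)]) = {s0, s1, s2, s3}
|Sat(AG E[lock U (busy ∨ lock)])| = |{s0, s1, s2, s3}| = 4.

4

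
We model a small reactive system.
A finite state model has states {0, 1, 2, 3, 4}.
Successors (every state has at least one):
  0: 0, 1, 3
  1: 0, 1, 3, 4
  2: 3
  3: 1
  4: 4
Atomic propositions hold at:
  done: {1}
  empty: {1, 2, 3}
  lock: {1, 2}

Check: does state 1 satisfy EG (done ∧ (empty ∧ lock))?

Yes

Sat(empty ∧ lock) = {1, 2}
Sat(done ∧ (empty ∧ lock)) = {1}
EG (done ∧ (empty ∧ lock)): greatest fixpoint, start Z0 = {1}, keep only states in Sat with some successor in Z. Already a fixed point.
Sat(EG (done ∧ (empty ∧ lock))) = {1}
1 ∈ Sat(EG (done ∧ (empty ∧ lock))) = {1}, so the formula holds at 1.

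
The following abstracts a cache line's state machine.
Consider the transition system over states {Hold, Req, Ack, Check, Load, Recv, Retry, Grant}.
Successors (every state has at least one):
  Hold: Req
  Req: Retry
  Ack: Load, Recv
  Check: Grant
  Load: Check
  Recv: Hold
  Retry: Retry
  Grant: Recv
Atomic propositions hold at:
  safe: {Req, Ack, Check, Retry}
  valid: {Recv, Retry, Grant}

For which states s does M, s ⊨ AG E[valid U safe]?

E[valid U safe]: least fixpoint, start Z0 = Sat(safe) = {Req, Ack, Check, Retry}, add states in Sat(valid) with some successor in Z. Already a fixed point.
Sat(E[valid U safe]) = {Req, Ack, Check, Retry}
AG E[valid U safe]: greatest fixpoint, start Z0 = {Req, Ack, Check, Retry}, keep only states in Sat with every successor in Z. Z1 = {Req, Retry}; fixed.
Sat(AG E[valid U safe]) = {Req, Retry}

{Req, Retry}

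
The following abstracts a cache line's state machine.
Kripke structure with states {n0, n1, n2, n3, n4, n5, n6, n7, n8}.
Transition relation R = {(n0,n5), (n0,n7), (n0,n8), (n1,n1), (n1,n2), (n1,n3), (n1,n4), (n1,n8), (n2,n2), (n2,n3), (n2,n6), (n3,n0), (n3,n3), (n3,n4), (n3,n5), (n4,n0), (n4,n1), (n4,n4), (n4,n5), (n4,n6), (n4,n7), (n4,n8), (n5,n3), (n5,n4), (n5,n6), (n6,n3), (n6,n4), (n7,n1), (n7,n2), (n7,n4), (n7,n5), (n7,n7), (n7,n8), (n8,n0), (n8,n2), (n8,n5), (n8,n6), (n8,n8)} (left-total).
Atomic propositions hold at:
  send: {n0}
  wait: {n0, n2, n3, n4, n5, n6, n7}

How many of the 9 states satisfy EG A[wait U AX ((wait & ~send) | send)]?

4

Sat(~send) = {n1, n2, n3, n4, n5, n6, n7, n8}
Sat(wait & ~send) = {n2, n3, n4, n5, n6, n7}
Sat((wait & ~send) | send) = {n0, n2, n3, n4, n5, n6, n7}
Sat(AX ((wait & ~send) | send)) = {s : every successor in {n0, n2, n3, n4, n5, n6, n7}} = {n2, n3, n5, n6}
A[wait U AX ((wait & ~send) | send)]: least fixpoint, start Z0 = Sat(AX ((wait & ~send) | send)) = {n2, n3, n5, n6}, add states in Sat(wait) with every successor in Z. Already a fixed point.
Sat(A[wait U AX ((wait & ~send) | send)]) = {n2, n3, n5, n6}
EG A[wait U AX ((wait & ~send) | send)]: greatest fixpoint, start Z0 = {n2, n3, n5, n6}, keep only states in Sat with some successor in Z. Already a fixed point.
Sat(EG A[wait U AX ((wait & ~send) | send)]) = {n2, n3, n5, n6}
|Sat(EG A[wait U AX ((wait & ~send) | send)])| = |{n2, n3, n5, n6}| = 4.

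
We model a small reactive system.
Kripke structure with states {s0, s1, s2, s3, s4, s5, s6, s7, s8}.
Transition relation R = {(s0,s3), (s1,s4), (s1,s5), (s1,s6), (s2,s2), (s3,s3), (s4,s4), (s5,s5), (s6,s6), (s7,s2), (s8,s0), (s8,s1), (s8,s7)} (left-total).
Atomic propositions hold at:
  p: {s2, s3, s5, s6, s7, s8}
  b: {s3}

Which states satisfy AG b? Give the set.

AG b: greatest fixpoint, start Z0 = {s3}, keep only states in Sat with every successor in Z. Already a fixed point.
Sat(AG b) = {s3}

{s3}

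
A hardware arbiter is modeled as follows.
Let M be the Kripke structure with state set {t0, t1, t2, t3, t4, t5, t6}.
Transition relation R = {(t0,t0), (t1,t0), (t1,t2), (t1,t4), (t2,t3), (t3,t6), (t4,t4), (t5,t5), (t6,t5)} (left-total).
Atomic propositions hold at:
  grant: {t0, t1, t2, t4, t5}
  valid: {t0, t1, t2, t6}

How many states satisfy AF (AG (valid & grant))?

Sat(valid & grant) = {t0, t1, t2}
AG (valid & grant): greatest fixpoint, start Z0 = {t0, t1, t2}, keep only states in Sat with every successor in Z. Z1 = {t0}; fixed.
Sat(AG (valid & grant)) = {t0}
AF (AG (valid & grant)): least fixpoint, start Z0 = {t0}, add states with every successor in Z. Already a fixed point.
Sat(AF (AG (valid & grant))) = {t0}
|Sat(AF (AG (valid & grant)))| = |{t0}| = 1.

1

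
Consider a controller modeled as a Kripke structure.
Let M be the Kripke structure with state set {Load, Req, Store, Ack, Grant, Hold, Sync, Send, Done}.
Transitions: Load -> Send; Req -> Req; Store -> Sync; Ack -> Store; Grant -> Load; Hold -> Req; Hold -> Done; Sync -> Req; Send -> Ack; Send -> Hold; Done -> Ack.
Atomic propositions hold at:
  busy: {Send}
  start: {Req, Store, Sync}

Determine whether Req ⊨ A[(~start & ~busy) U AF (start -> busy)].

Sat(~start) = {Load, Ack, Grant, Hold, Send, Done}
Sat(~busy) = {Load, Req, Store, Ack, Grant, Hold, Sync, Done}
Sat(~start & ~busy) = {Load, Ack, Grant, Hold, Done}
Sat(start -> busy) = {Load, Ack, Grant, Hold, Send, Done}
AF (start -> busy): least fixpoint, start Z0 = {Load, Ack, Grant, Hold, Send, Done}, add states with every successor in Z. Already a fixed point.
Sat(AF (start -> busy)) = {Load, Ack, Grant, Hold, Send, Done}
A[(~start & ~busy) U AF (start -> busy)]: least fixpoint, start Z0 = Sat(AF (start -> busy)) = {Load, Ack, Grant, Hold, Send, Done}, add states in Sat(~start & ~busy) with every successor in Z. Already a fixed point.
Sat(A[(~start & ~busy) U AF (start -> busy)]) = {Load, Ack, Grant, Hold, Send, Done}
Req ∉ Sat(A[(~start & ~busy) U AF (start -> busy)]) = {Load, Ack, Grant, Hold, Send, Done}, so the formula does not hold at Req.

No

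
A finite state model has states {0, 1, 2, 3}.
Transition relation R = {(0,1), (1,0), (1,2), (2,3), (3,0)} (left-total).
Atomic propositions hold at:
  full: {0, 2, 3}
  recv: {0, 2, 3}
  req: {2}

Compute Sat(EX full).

{1, 2, 3}

Sat(EX full) = {s : some successor in {0, 2, 3}} = {1, 2, 3}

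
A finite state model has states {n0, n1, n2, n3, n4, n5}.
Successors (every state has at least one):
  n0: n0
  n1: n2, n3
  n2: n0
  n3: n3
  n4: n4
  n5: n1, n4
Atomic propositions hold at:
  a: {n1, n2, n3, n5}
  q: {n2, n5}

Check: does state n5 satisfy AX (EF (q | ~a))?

Sat(~a) = {n0, n4}
Sat(q | ~a) = {n0, n2, n4, n5}
EF (q | ~a): least fixpoint, start Z0 = {n0, n2, n4, n5}, add states with some successor in Z. Z1 = {n0, n1, n2, n4, n5}; fixed.
Sat(EF (q | ~a)) = {n0, n1, n2, n4, n5}
Sat(AX (EF (q | ~a))) = {s : every successor in {n0, n1, n2, n4, n5}} = {n0, n2, n4, n5}
n5 ∈ Sat(AX (EF (q | ~a))) = {n0, n2, n4, n5}, so the formula holds at n5.

Yes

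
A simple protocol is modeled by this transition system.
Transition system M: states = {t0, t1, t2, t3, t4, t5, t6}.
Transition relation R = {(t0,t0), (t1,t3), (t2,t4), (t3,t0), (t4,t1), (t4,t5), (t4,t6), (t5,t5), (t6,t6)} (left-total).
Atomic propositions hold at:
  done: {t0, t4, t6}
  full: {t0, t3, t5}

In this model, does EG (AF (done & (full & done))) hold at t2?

Sat(full & done) = {t0}
Sat(done & (full & done)) = {t0}
AF (done & (full & done)): least fixpoint, start Z0 = {t0}, add states with every successor in Z. Z1 = {t0, t3}; Z2 = {t0, t1, t3}; fixed.
Sat(AF (done & (full & done))) = {t0, t1, t3}
EG (AF (done & (full & done))): greatest fixpoint, start Z0 = {t0, t1, t3}, keep only states in Sat with some successor in Z. Already a fixed point.
Sat(EG (AF (done & (full & done)))) = {t0, t1, t3}
t2 ∉ Sat(EG (AF (done & (full & done)))) = {t0, t1, t3}, so the formula does not hold at t2.

No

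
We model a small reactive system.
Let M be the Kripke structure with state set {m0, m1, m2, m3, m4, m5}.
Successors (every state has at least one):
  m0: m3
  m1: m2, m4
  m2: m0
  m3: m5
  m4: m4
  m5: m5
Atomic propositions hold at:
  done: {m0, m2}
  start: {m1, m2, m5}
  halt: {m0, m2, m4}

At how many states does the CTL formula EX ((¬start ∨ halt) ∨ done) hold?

4

Sat(¬start) = {m0, m3, m4}
Sat(¬start ∨ halt) = {m0, m2, m3, m4}
Sat((¬start ∨ halt) ∨ done) = {m0, m2, m3, m4}
Sat(EX ((¬start ∨ halt) ∨ done)) = {s : some successor in {m0, m2, m3, m4}} = {m0, m1, m2, m4}
|Sat(EX ((¬start ∨ halt) ∨ done))| = |{m0, m1, m2, m4}| = 4.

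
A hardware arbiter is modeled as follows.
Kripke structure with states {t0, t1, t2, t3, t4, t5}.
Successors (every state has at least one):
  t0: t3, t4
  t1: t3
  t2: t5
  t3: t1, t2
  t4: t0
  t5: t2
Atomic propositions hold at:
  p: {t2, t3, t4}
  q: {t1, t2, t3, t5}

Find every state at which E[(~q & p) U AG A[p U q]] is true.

Sat(~q) = {t0, t4}
Sat(~q & p) = {t4}
A[p U q]: least fixpoint, start Z0 = Sat(q) = {t1, t2, t3, t5}, add states in Sat(p) with every successor in Z. Already a fixed point.
Sat(A[p U q]) = {t1, t2, t3, t5}
AG A[p U q]: greatest fixpoint, start Z0 = {t1, t2, t3, t5}, keep only states in Sat with every successor in Z. Already a fixed point.
Sat(AG A[p U q]) = {t1, t2, t3, t5}
E[(~q & p) U AG A[p U q]]: least fixpoint, start Z0 = Sat(AG A[p U q]) = {t1, t2, t3, t5}, add states in Sat(~q & p) with some successor in Z. Already a fixed point.
Sat(E[(~q & p) U AG A[p U q]]) = {t1, t2, t3, t5}

{t1, t2, t3, t5}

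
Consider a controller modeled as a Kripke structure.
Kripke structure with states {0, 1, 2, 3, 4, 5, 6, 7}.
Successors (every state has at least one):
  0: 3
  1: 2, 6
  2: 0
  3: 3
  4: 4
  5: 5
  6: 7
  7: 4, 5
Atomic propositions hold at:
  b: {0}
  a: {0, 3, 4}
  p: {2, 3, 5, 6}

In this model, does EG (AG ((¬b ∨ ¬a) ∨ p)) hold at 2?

Sat(¬b) = {1, 2, 3, 4, 5, 6, 7}
Sat(¬a) = {1, 2, 5, 6, 7}
Sat(¬b ∨ ¬a) = {1, 2, 3, 4, 5, 6, 7}
Sat((¬b ∨ ¬a) ∨ p) = {1, 2, 3, 4, 5, 6, 7}
AG ((¬b ∨ ¬a) ∨ p): greatest fixpoint, start Z0 = {1, 2, 3, 4, 5, 6, 7}, keep only states in Sat with every successor in Z. Z1 = {1, 3, 4, 5, 6, 7}; Z2 = {3, 4, 5, 6, 7}; fixed.
Sat(AG ((¬b ∨ ¬a) ∨ p)) = {3, 4, 5, 6, 7}
EG (AG ((¬b ∨ ¬a) ∨ p)): greatest fixpoint, start Z0 = {3, 4, 5, 6, 7}, keep only states in Sat with some successor in Z. Already a fixed point.
Sat(EG (AG ((¬b ∨ ¬a) ∨ p))) = {3, 4, 5, 6, 7}
2 ∉ Sat(EG (AG ((¬b ∨ ¬a) ∨ p))) = {3, 4, 5, 6, 7}, so the formula does not hold at 2.

No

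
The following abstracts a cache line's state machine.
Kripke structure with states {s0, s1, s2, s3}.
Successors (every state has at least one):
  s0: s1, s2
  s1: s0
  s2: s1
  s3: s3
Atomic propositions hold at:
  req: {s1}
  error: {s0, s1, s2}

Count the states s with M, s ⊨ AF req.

3

AF req: least fixpoint, start Z0 = {s1}, add states with every successor in Z. Z1 = {s1, s2}; Z2 = {s0, s1, s2}; fixed.
Sat(AF req) = {s0, s1, s2}
|Sat(AF req)| = |{s0, s1, s2}| = 3.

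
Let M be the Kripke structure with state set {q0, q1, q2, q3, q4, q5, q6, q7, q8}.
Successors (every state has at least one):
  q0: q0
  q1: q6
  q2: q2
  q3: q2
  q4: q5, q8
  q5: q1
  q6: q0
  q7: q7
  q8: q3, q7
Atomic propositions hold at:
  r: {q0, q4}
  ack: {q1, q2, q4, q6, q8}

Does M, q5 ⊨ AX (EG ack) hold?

EG ack: greatest fixpoint, start Z0 = {q1, q2, q4, q6, q8}, keep only states in Sat with some successor in Z. Z1 = {q1, q2, q4}; Z2 = {q2}; fixed.
Sat(EG ack) = {q2}
Sat(AX (EG ack)) = {s : every successor in {q2}} = {q2, q3}
q5 ∉ Sat(AX (EG ack)) = {q2, q3}, so the formula does not hold at q5.

No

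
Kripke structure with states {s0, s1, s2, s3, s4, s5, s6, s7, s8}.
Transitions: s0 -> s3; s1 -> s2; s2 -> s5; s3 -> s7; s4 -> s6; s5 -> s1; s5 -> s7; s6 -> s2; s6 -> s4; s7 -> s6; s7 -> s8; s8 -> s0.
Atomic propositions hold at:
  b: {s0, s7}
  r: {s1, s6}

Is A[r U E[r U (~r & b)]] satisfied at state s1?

Sat(~r) = {s0, s2, s3, s4, s5, s7, s8}
Sat(~r & b) = {s0, s7}
E[r U (~r & b)]: least fixpoint, start Z0 = Sat((~r & b)) = {s0, s7}, add states in Sat(r) with some successor in Z. Already a fixed point.
Sat(E[r U (~r & b)]) = {s0, s7}
A[r U E[r U (~r & b)]]: least fixpoint, start Z0 = Sat(E[r U (~r & b)]) = {s0, s7}, add states in Sat(r) with every successor in Z. Already a fixed point.
Sat(A[r U E[r U (~r & b)]]) = {s0, s7}
s1 ∉ Sat(A[r U E[r U (~r & b)]]) = {s0, s7}, so the formula does not hold at s1.

No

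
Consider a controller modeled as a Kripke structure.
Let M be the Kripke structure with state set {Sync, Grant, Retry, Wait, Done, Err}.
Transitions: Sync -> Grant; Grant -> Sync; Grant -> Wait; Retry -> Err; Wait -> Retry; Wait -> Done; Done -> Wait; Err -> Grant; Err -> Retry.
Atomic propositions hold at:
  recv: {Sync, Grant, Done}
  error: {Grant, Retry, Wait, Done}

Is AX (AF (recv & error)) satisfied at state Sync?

Sat(recv & error) = {Grant, Done}
AF (recv & error): least fixpoint, start Z0 = {Grant, Done}, add states with every successor in Z. Z1 = {Sync, Grant, Done}; fixed.
Sat(AF (recv & error)) = {Sync, Grant, Done}
Sat(AX (AF (recv & error))) = {s : every successor in {Sync, Grant, Done}} = {Sync}
Sync ∈ Sat(AX (AF (recv & error))) = {Sync}, so the formula holds at Sync.

Yes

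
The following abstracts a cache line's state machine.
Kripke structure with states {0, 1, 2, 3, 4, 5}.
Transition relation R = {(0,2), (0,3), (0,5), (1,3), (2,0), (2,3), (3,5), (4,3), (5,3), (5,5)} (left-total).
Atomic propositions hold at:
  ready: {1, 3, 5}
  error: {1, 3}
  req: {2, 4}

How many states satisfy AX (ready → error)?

3

Sat(ready → error) = {0, 1, 2, 3, 4}
Sat(AX (ready → error)) = {s : every successor in {0, 1, 2, 3, 4}} = {1, 2, 4}
|Sat(AX (ready → error))| = |{1, 2, 4}| = 3.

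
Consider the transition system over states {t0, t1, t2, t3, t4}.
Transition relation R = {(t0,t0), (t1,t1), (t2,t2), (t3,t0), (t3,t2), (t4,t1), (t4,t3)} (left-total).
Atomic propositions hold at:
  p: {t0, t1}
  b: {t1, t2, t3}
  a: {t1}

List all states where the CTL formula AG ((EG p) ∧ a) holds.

{t1}

EG p: greatest fixpoint, start Z0 = {t0, t1}, keep only states in Sat with some successor in Z. Already a fixed point.
Sat(EG p) = {t0, t1}
Sat((EG p) ∧ a) = {t1}
AG ((EG p) ∧ a): greatest fixpoint, start Z0 = {t1}, keep only states in Sat with every successor in Z. Already a fixed point.
Sat(AG ((EG p) ∧ a)) = {t1}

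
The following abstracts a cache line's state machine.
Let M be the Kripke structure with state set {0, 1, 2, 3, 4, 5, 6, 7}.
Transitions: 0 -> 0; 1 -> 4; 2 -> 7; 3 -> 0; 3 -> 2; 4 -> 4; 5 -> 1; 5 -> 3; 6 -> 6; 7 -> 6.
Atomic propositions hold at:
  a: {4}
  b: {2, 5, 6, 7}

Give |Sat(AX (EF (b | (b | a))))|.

Sat(b | a) = {2, 4, 5, 6, 7}
Sat(b | (b | a)) = {2, 4, 5, 6, 7}
EF (b | (b | a)): least fixpoint, start Z0 = {2, 4, 5, 6, 7}, add states with some successor in Z. Z1 = {1, 2, 3, 4, 5, 6, 7}; fixed.
Sat(EF (b | (b | a))) = {1, 2, 3, 4, 5, 6, 7}
Sat(AX (EF (b | (b | a)))) = {s : every successor in {1, 2, 3, 4, 5, 6, 7}} = {1, 2, 4, 5, 6, 7}
|Sat(AX (EF (b | (b | a))))| = |{1, 2, 4, 5, 6, 7}| = 6.

6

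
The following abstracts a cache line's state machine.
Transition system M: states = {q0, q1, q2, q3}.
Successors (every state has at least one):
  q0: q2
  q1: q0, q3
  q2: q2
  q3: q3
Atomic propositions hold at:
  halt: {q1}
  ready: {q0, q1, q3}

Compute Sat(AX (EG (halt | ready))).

Sat(halt | ready) = {q0, q1, q3}
EG (halt | ready): greatest fixpoint, start Z0 = {q0, q1, q3}, keep only states in Sat with some successor in Z. Z1 = {q1, q3}; fixed.
Sat(EG (halt | ready)) = {q1, q3}
Sat(AX (EG (halt | ready))) = {s : every successor in {q1, q3}} = {q3}

{q3}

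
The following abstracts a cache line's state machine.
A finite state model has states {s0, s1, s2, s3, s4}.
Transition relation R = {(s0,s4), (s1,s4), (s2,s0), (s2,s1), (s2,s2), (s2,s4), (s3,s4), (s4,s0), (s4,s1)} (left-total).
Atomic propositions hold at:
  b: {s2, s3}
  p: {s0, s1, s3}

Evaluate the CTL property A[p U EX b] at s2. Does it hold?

Sat(EX b) = {s : some successor in {s2, s3}} = {s2}
A[p U EX b]: least fixpoint, start Z0 = Sat(EX b) = {s2}, add states in Sat(p) with every successor in Z. Already a fixed point.
Sat(A[p U EX b]) = {s2}
s2 ∈ Sat(A[p U EX b]) = {s2}, so the formula holds at s2.

Yes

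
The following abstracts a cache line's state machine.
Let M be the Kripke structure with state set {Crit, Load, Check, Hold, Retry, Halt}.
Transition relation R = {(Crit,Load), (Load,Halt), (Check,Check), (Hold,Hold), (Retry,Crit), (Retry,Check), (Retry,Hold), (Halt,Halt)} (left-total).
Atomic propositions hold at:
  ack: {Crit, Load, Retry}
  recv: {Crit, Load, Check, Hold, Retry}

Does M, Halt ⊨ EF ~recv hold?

Yes

Sat(~recv) = {Halt}
EF ~recv: least fixpoint, start Z0 = {Halt}, add states with some successor in Z. Z1 = {Load, Halt}; Z2 = {Crit, Load, Halt}; Z3 = {Crit, Load, Retry, Halt}; fixed.
Sat(EF ~recv) = {Crit, Load, Retry, Halt}
Halt ∈ Sat(EF ~recv) = {Crit, Load, Retry, Halt}, so the formula holds at Halt.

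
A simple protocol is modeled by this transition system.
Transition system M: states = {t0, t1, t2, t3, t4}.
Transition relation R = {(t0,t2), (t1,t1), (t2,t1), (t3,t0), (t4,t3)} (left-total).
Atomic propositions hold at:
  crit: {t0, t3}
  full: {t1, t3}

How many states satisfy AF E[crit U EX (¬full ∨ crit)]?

Sat(¬full) = {t0, t2, t4}
Sat(¬full ∨ crit) = {t0, t2, t3, t4}
Sat(EX (¬full ∨ crit)) = {s : some successor in {t0, t2, t3, t4}} = {t0, t3, t4}
E[crit U EX (¬full ∨ crit)]: least fixpoint, start Z0 = Sat(EX (¬full ∨ crit)) = {t0, t3, t4}, add states in Sat(crit) with some successor in Z. Already a fixed point.
Sat(E[crit U EX (¬full ∨ crit)]) = {t0, t3, t4}
AF E[crit U EX (¬full ∨ crit)]: least fixpoint, start Z0 = {t0, t3, t4}, add states with every successor in Z. Already a fixed point.
Sat(AF E[crit U EX (¬full ∨ crit)]) = {t0, t3, t4}
|Sat(AF E[crit U EX (¬full ∨ crit)])| = |{t0, t3, t4}| = 3.

3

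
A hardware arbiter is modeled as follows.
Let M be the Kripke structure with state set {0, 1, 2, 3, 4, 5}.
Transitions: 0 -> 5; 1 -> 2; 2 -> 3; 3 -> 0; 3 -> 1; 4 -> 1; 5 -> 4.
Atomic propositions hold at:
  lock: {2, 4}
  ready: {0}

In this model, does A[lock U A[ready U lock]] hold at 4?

Yes

A[ready U lock]: least fixpoint, start Z0 = Sat(lock) = {2, 4}, add states in Sat(ready) with every successor in Z. Already a fixed point.
Sat(A[ready U lock]) = {2, 4}
A[lock U A[ready U lock]]: least fixpoint, start Z0 = Sat(A[ready U lock]) = {2, 4}, add states in Sat(lock) with every successor in Z. Already a fixed point.
Sat(A[lock U A[ready U lock]]) = {2, 4}
4 ∈ Sat(A[lock U A[ready U lock]]) = {2, 4}, so the formula holds at 4.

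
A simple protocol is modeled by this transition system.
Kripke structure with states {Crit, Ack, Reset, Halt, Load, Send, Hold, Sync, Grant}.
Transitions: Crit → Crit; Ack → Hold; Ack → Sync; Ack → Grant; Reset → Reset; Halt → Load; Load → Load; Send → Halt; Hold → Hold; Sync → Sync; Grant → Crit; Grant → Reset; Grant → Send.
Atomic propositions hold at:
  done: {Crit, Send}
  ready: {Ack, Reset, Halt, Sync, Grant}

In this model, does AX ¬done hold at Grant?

No

Sat(¬done) = {Ack, Reset, Halt, Load, Hold, Sync, Grant}
Sat(AX ¬done) = {s : every successor in {Ack, Reset, Halt, Load, Hold, Sync, Grant}} = {Ack, Reset, Halt, Load, Send, Hold, Sync}
Grant ∉ Sat(AX ¬done) = {Ack, Reset, Halt, Load, Send, Hold, Sync}, so the formula does not hold at Grant.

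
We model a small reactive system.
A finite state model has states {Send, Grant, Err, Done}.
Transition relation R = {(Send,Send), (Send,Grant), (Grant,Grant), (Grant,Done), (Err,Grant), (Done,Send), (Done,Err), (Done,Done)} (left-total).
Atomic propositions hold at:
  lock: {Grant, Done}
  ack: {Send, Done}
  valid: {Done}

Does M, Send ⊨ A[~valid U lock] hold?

No

Sat(~valid) = {Send, Grant, Err}
A[~valid U lock]: least fixpoint, start Z0 = Sat(lock) = {Grant, Done}, add states in Sat(~valid) with every successor in Z. Z1 = {Grant, Err, Done}; fixed.
Sat(A[~valid U lock]) = {Grant, Err, Done}
Send ∉ Sat(A[~valid U lock]) = {Grant, Err, Done}, so the formula does not hold at Send.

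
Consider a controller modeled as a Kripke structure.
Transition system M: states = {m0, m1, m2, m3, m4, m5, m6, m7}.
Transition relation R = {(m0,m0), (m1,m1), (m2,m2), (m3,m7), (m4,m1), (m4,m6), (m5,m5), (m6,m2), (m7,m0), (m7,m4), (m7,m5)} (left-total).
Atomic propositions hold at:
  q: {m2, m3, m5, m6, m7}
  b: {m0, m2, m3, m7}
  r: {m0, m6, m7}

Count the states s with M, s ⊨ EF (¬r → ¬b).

Sat(¬r) = {m1, m2, m3, m4, m5}
Sat(¬b) = {m1, m4, m5, m6}
Sat(¬r → ¬b) = {m0, m1, m4, m5, m6, m7}
EF (¬r → ¬b): least fixpoint, start Z0 = {m0, m1, m4, m5, m6, m7}, add states with some successor in Z. Z1 = {m0, m1, m3, m4, m5, m6, m7}; fixed.
Sat(EF (¬r → ¬b)) = {m0, m1, m3, m4, m5, m6, m7}
|Sat(EF (¬r → ¬b))| = |{m0, m1, m3, m4, m5, m6, m7}| = 7.

7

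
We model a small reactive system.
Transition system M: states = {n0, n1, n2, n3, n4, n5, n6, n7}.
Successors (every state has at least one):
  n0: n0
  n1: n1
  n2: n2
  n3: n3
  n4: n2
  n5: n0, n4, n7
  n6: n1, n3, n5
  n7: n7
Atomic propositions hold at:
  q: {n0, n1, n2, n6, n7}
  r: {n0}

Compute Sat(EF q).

EF q: least fixpoint, start Z0 = {n0, n1, n2, n6, n7}, add states with some successor in Z. Z1 = {n0, n1, n2, n4, n5, n6, n7}; fixed.
Sat(EF q) = {n0, n1, n2, n4, n5, n6, n7}

{n0, n1, n2, n4, n5, n6, n7}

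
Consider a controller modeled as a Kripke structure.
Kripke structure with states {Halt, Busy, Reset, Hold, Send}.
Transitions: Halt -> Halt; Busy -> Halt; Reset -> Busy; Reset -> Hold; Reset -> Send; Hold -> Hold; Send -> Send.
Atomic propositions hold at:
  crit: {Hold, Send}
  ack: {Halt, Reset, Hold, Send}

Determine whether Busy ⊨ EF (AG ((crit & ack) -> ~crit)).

Sat(crit & ack) = {Hold, Send}
Sat(~crit) = {Halt, Busy, Reset}
Sat((crit & ack) -> ~crit) = {Halt, Busy, Reset}
AG ((crit & ack) -> ~crit): greatest fixpoint, start Z0 = {Halt, Busy, Reset}, keep only states in Sat with every successor in Z. Z1 = {Halt, Busy}; fixed.
Sat(AG ((crit & ack) -> ~crit)) = {Halt, Busy}
EF (AG ((crit & ack) -> ~crit)): least fixpoint, start Z0 = {Halt, Busy}, add states with some successor in Z. Z1 = {Halt, Busy, Reset}; fixed.
Sat(EF (AG ((crit & ack) -> ~crit))) = {Halt, Busy, Reset}
Busy ∈ Sat(EF (AG ((crit & ack) -> ~crit))) = {Halt, Busy, Reset}, so the formula holds at Busy.

Yes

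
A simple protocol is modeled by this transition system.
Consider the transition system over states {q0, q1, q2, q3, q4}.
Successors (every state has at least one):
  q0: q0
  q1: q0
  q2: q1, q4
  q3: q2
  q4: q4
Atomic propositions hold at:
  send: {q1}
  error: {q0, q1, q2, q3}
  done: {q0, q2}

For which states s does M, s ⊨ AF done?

{q0, q1, q2, q3}

AF done: least fixpoint, start Z0 = {q0, q2}, add states with every successor in Z. Z1 = {q0, q1, q2, q3}; fixed.
Sat(AF done) = {q0, q1, q2, q3}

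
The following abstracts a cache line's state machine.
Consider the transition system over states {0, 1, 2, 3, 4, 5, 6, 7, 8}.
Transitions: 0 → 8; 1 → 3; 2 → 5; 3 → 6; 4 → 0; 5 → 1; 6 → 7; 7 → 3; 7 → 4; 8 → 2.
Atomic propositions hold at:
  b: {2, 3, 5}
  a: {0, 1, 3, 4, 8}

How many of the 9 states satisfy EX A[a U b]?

A[a U b]: least fixpoint, start Z0 = Sat(b) = {2, 3, 5}, add states in Sat(a) with every successor in Z. Z1 = {1, 2, 3, 5, 8}; Z2 = {0, 1, 2, 3, 5, 8}; Z3 = {0, 1, 2, 3, 4, 5, 8}; fixed.
Sat(A[a U b]) = {0, 1, 2, 3, 4, 5, 8}
Sat(EX A[a U b]) = {s : some successor in {0, 1, 2, 3, 4, 5, 8}} = {0, 1, 2, 4, 5, 7, 8}
|Sat(EX A[a U b])| = |{0, 1, 2, 4, 5, 7, 8}| = 7.

7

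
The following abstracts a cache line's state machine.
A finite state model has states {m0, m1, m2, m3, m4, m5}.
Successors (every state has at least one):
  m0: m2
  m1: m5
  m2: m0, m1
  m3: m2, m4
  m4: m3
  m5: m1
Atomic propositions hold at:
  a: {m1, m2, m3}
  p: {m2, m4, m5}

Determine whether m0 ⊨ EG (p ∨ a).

No

Sat(p ∨ a) = {m1, m2, m3, m4, m5}
EG (p ∨ a): greatest fixpoint, start Z0 = {m1, m2, m3, m4, m5}, keep only states in Sat with some successor in Z. Already a fixed point.
Sat(EG (p ∨ a)) = {m1, m2, m3, m4, m5}
m0 ∉ Sat(EG (p ∨ a)) = {m1, m2, m3, m4, m5}, so the formula does not hold at m0.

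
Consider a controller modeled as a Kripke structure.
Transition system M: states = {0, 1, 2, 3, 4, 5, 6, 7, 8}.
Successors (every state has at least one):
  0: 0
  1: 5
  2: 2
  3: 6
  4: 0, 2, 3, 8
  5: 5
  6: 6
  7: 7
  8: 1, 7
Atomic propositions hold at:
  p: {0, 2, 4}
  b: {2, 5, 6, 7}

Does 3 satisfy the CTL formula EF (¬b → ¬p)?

Yes

Sat(¬b) = {0, 1, 3, 4, 8}
Sat(¬p) = {1, 3, 5, 6, 7, 8}
Sat(¬b → ¬p) = {1, 2, 3, 5, 6, 7, 8}
EF (¬b → ¬p): least fixpoint, start Z0 = {1, 2, 3, 5, 6, 7, 8}, add states with some successor in Z. Z1 = {1, 2, 3, 4, 5, 6, 7, 8}; fixed.
Sat(EF (¬b → ¬p)) = {1, 2, 3, 4, 5, 6, 7, 8}
3 ∈ Sat(EF (¬b → ¬p)) = {1, 2, 3, 4, 5, 6, 7, 8}, so the formula holds at 3.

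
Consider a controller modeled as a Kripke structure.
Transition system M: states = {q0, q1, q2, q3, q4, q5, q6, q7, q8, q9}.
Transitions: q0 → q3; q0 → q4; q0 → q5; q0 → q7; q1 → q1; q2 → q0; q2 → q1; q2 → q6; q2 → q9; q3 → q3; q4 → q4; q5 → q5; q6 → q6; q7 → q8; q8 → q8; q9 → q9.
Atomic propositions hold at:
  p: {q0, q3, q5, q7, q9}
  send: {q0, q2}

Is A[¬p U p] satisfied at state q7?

Yes

Sat(¬p) = {q1, q2, q4, q6, q8}
A[¬p U p]: least fixpoint, start Z0 = Sat(p) = {q0, q3, q5, q7, q9}, add states in Sat(¬p) with every successor in Z. Already a fixed point.
Sat(A[¬p U p]) = {q0, q3, q5, q7, q9}
q7 ∈ Sat(A[¬p U p]) = {q0, q3, q5, q7, q9}, so the formula holds at q7.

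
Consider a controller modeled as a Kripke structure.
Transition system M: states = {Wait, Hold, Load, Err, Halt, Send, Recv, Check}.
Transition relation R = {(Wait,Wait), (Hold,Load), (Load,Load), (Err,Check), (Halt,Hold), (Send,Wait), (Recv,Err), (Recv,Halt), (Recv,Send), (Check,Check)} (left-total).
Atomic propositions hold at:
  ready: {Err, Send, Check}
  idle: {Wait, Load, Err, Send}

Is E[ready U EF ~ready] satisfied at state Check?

Sat(~ready) = {Wait, Hold, Load, Halt, Recv}
EF ~ready: least fixpoint, start Z0 = {Wait, Hold, Load, Halt, Recv}, add states with some successor in Z. Z1 = {Wait, Hold, Load, Halt, Send, Recv}; fixed.
Sat(EF ~ready) = {Wait, Hold, Load, Halt, Send, Recv}
E[ready U EF ~ready]: least fixpoint, start Z0 = Sat(EF ~ready) = {Wait, Hold, Load, Halt, Send, Recv}, add states in Sat(ready) with some successor in Z. Already a fixed point.
Sat(E[ready U EF ~ready]) = {Wait, Hold, Load, Halt, Send, Recv}
Check ∉ Sat(E[ready U EF ~ready]) = {Wait, Hold, Load, Halt, Send, Recv}, so the formula does not hold at Check.

No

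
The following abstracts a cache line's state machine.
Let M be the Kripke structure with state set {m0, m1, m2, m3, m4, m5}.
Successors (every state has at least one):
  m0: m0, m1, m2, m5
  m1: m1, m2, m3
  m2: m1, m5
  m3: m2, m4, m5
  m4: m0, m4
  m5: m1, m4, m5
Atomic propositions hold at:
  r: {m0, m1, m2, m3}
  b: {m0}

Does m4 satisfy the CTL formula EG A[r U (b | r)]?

Sat(b | r) = {m0, m1, m2, m3}
A[r U (b | r)]: least fixpoint, start Z0 = Sat((b | r)) = {m0, m1, m2, m3}, add states in Sat(r) with every successor in Z. Already a fixed point.
Sat(A[r U (b | r)]) = {m0, m1, m2, m3}
EG A[r U (b | r)]: greatest fixpoint, start Z0 = {m0, m1, m2, m3}, keep only states in Sat with some successor in Z. Already a fixed point.
Sat(EG A[r U (b | r)]) = {m0, m1, m2, m3}
m4 ∉ Sat(EG A[r U (b | r)]) = {m0, m1, m2, m3}, so the formula does not hold at m4.

No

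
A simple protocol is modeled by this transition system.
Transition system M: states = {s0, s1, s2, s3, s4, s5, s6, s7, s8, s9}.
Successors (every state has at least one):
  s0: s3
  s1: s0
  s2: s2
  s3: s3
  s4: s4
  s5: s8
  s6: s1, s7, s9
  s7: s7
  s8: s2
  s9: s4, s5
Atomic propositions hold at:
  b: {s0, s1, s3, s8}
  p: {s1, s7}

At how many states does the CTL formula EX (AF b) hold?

6

AF b: least fixpoint, start Z0 = {s0, s1, s3, s8}, add states with every successor in Z. Z1 = {s0, s1, s3, s5, s8}; fixed.
Sat(AF b) = {s0, s1, s3, s5, s8}
Sat(EX (AF b)) = {s : some successor in {s0, s1, s3, s5, s8}} = {s0, s1, s3, s5, s6, s9}
|Sat(EX (AF b))| = |{s0, s1, s3, s5, s6, s9}| = 6.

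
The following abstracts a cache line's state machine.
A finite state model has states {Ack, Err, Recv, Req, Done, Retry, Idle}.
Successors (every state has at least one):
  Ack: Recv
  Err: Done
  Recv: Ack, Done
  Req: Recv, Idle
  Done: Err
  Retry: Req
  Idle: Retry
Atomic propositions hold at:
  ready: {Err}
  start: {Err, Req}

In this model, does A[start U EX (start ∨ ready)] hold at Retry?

Yes

Sat(start ∨ ready) = {Err, Req}
Sat(EX (start ∨ ready)) = {s : some successor in {Err, Req}} = {Done, Retry}
A[start U EX (start ∨ ready)]: least fixpoint, start Z0 = Sat(EX (start ∨ ready)) = {Done, Retry}, add states in Sat(start) with every successor in Z. Z1 = {Err, Done, Retry}; fixed.
Sat(A[start U EX (start ∨ ready)]) = {Err, Done, Retry}
Retry ∈ Sat(A[start U EX (start ∨ ready)]) = {Err, Done, Retry}, so the formula holds at Retry.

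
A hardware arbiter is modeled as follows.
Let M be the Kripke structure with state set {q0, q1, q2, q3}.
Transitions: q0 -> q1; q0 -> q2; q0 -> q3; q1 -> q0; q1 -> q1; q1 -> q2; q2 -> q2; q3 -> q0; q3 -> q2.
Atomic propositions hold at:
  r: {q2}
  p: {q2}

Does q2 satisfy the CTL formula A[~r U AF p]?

Sat(~r) = {q0, q1, q3}
AF p: least fixpoint, start Z0 = {q2}, add states with every successor in Z. Already a fixed point.
Sat(AF p) = {q2}
A[~r U AF p]: least fixpoint, start Z0 = Sat(AF p) = {q2}, add states in Sat(~r) with every successor in Z. Already a fixed point.
Sat(A[~r U AF p]) = {q2}
q2 ∈ Sat(A[~r U AF p]) = {q2}, so the formula holds at q2.

Yes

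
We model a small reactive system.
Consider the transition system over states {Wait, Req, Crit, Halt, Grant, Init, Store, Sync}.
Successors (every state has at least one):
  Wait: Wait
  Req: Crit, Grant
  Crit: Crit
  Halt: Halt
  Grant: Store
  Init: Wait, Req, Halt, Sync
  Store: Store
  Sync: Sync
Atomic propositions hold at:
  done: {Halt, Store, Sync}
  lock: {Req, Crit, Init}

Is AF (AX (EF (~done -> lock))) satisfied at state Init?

No

Sat(~done) = {Wait, Req, Crit, Grant, Init}
Sat(~done -> lock) = {Req, Crit, Halt, Init, Store, Sync}
EF (~done -> lock): least fixpoint, start Z0 = {Req, Crit, Halt, Init, Store, Sync}, add states with some successor in Z. Z1 = {Req, Crit, Halt, Grant, Init, Store, Sync}; fixed.
Sat(EF (~done -> lock)) = {Req, Crit, Halt, Grant, Init, Store, Sync}
Sat(AX (EF (~done -> lock))) = {s : every successor in {Req, Crit, Halt, Grant, Init, Store, Sync}} = {Req, Crit, Halt, Grant, Store, Sync}
AF (AX (EF (~done -> lock))): least fixpoint, start Z0 = {Req, Crit, Halt, Grant, Store, Sync}, add states with every successor in Z. Already a fixed point.
Sat(AF (AX (EF (~done -> lock)))) = {Req, Crit, Halt, Grant, Store, Sync}
Init ∉ Sat(AF (AX (EF (~done -> lock)))) = {Req, Crit, Halt, Grant, Store, Sync}, so the formula does not hold at Init.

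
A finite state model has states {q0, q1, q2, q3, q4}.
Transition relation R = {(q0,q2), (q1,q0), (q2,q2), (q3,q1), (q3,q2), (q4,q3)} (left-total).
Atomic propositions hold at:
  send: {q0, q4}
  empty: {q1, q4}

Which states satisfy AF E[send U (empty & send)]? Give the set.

Sat(empty & send) = {q4}
E[send U (empty & send)]: least fixpoint, start Z0 = Sat((empty & send)) = {q4}, add states in Sat(send) with some successor in Z. Already a fixed point.
Sat(E[send U (empty & send)]) = {q4}
AF E[send U (empty & send)]: least fixpoint, start Z0 = {q4}, add states with every successor in Z. Already a fixed point.
Sat(AF E[send U (empty & send)]) = {q4}

{q4}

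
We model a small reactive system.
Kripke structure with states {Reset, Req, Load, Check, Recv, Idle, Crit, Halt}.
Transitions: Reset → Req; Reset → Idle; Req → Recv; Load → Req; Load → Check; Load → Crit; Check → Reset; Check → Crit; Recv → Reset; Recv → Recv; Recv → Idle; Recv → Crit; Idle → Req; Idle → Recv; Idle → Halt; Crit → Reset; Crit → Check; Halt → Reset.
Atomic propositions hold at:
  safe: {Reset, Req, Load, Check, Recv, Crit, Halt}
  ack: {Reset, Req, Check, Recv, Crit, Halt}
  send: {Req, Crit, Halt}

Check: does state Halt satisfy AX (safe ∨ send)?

Yes

Sat(safe ∨ send) = {Reset, Req, Load, Check, Recv, Crit, Halt}
Sat(AX (safe ∨ send)) = {s : every successor in {Reset, Req, Load, Check, Recv, Crit, Halt}} = {Req, Load, Check, Idle, Crit, Halt}
Halt ∈ Sat(AX (safe ∨ send)) = {Req, Load, Check, Idle, Crit, Halt}, so the formula holds at Halt.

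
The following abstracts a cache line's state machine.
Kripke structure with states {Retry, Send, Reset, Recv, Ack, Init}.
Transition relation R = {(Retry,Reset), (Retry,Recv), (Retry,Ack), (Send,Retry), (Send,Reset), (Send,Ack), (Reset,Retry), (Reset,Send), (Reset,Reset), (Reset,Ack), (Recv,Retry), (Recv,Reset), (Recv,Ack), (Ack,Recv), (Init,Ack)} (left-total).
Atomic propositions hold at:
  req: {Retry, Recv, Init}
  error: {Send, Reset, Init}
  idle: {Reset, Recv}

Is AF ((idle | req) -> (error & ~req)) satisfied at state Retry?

No

Sat(idle | req) = {Retry, Reset, Recv, Init}
Sat(~req) = {Send, Reset, Ack}
Sat(error & ~req) = {Send, Reset}
Sat((idle | req) -> (error & ~req)) = {Send, Reset, Ack}
AF ((idle | req) -> (error & ~req)): least fixpoint, start Z0 = {Send, Reset, Ack}, add states with every successor in Z. Z1 = {Send, Reset, Ack, Init}; fixed.
Sat(AF ((idle | req) -> (error & ~req))) = {Send, Reset, Ack, Init}
Retry ∉ Sat(AF ((idle | req) -> (error & ~req))) = {Send, Reset, Ack, Init}, so the formula does not hold at Retry.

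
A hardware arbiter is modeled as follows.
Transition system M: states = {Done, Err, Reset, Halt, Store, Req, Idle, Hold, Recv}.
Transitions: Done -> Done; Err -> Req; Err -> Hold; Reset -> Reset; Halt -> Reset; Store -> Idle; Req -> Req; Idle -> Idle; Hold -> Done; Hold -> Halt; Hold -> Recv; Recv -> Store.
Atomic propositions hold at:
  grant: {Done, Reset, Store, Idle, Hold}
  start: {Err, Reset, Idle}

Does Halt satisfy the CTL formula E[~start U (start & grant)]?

Yes

Sat(~start) = {Done, Halt, Store, Req, Hold, Recv}
Sat(start & grant) = {Reset, Idle}
E[~start U (start & grant)]: least fixpoint, start Z0 = Sat((start & grant)) = {Reset, Idle}, add states in Sat(~start) with some successor in Z. Z1 = {Reset, Halt, Store, Idle}; Z2 = {Reset, Halt, Store, Idle, Hold, Recv}; fixed.
Sat(E[~start U (start & grant)]) = {Reset, Halt, Store, Idle, Hold, Recv}
Halt ∈ Sat(E[~start U (start & grant)]) = {Reset, Halt, Store, Idle, Hold, Recv}, so the formula holds at Halt.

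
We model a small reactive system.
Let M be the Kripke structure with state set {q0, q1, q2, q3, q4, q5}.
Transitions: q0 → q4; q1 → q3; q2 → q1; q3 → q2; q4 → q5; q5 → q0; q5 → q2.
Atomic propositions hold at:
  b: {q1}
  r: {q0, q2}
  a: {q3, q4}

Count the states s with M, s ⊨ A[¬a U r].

Sat(¬a) = {q0, q1, q2, q5}
A[¬a U r]: least fixpoint, start Z0 = Sat(r) = {q0, q2}, add states in Sat(¬a) with every successor in Z. Z1 = {q0, q2, q5}; fixed.
Sat(A[¬a U r]) = {q0, q2, q5}
|Sat(A[¬a U r])| = |{q0, q2, q5}| = 3.

3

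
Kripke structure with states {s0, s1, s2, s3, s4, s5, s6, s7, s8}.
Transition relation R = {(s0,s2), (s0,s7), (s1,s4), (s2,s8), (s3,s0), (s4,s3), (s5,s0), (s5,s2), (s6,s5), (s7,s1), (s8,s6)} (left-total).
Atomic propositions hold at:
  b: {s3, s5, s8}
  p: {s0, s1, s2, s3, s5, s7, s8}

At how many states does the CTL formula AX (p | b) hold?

7

Sat(p | b) = {s0, s1, s2, s3, s5, s7, s8}
Sat(AX (p | b)) = {s : every successor in {s0, s1, s2, s3, s5, s7, s8}} = {s0, s2, s3, s4, s5, s6, s7}
|Sat(AX (p | b))| = |{s0, s2, s3, s4, s5, s6, s7}| = 7.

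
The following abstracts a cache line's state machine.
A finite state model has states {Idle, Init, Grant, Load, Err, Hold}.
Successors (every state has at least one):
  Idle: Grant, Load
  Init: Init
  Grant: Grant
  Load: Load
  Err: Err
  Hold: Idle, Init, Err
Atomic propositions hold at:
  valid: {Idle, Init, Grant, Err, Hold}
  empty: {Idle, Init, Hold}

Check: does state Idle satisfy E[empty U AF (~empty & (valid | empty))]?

Sat(~empty) = {Grant, Load, Err}
Sat(valid | empty) = {Idle, Init, Grant, Err, Hold}
Sat(~empty & (valid | empty)) = {Grant, Err}
AF (~empty & (valid | empty)): least fixpoint, start Z0 = {Grant, Err}, add states with every successor in Z. Already a fixed point.
Sat(AF (~empty & (valid | empty))) = {Grant, Err}
E[empty U AF (~empty & (valid | empty))]: least fixpoint, start Z0 = Sat(AF (~empty & (valid | empty))) = {Grant, Err}, add states in Sat(empty) with some successor in Z. Z1 = {Idle, Grant, Err, Hold}; fixed.
Sat(E[empty U AF (~empty & (valid | empty))]) = {Idle, Grant, Err, Hold}
Idle ∈ Sat(E[empty U AF (~empty & (valid | empty))]) = {Idle, Grant, Err, Hold}, so the formula holds at Idle.

Yes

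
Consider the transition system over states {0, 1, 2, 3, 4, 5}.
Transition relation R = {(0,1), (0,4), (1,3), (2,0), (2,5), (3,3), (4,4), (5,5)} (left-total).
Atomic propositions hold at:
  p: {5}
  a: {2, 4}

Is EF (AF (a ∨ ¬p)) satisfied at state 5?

No

Sat(¬p) = {0, 1, 2, 3, 4}
Sat(a ∨ ¬p) = {0, 1, 2, 3, 4}
AF (a ∨ ¬p): least fixpoint, start Z0 = {0, 1, 2, 3, 4}, add states with every successor in Z. Already a fixed point.
Sat(AF (a ∨ ¬p)) = {0, 1, 2, 3, 4}
EF (AF (a ∨ ¬p)): least fixpoint, start Z0 = {0, 1, 2, 3, 4}, add states with some successor in Z. Already a fixed point.
Sat(EF (AF (a ∨ ¬p))) = {0, 1, 2, 3, 4}
5 ∉ Sat(EF (AF (a ∨ ¬p))) = {0, 1, 2, 3, 4}, so the formula does not hold at 5.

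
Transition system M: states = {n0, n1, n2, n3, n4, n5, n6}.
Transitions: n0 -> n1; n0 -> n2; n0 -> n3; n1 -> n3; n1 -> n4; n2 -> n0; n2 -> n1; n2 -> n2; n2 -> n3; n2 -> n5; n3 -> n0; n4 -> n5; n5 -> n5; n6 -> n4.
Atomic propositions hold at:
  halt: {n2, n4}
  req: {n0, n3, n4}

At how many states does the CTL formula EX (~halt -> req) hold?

5

Sat(~halt) = {n0, n1, n3, n5, n6}
Sat(~halt -> req) = {n0, n2, n3, n4}
Sat(EX (~halt -> req)) = {s : some successor in {n0, n2, n3, n4}} = {n0, n1, n2, n3, n6}
|Sat(EX (~halt -> req))| = |{n0, n1, n2, n3, n6}| = 5.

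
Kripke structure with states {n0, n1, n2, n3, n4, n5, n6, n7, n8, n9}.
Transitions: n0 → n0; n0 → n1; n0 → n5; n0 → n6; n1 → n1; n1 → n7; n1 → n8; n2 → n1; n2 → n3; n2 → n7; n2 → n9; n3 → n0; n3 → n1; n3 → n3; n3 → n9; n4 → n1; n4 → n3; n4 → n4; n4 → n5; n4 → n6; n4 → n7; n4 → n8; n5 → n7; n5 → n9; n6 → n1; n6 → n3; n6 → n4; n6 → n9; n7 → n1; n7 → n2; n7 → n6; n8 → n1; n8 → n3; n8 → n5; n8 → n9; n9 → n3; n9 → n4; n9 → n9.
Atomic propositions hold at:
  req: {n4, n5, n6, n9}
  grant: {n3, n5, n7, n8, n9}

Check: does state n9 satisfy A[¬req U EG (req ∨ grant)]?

Sat(¬req) = {n0, n1, n2, n3, n7, n8}
Sat(req ∨ grant) = {n3, n4, n5, n6, n7, n8, n9}
EG (req ∨ grant): greatest fixpoint, start Z0 = {n3, n4, n5, n6, n7, n8, n9}, keep only states in Sat with some successor in Z. Already a fixed point.
Sat(EG (req ∨ grant)) = {n3, n4, n5, n6, n7, n8, n9}
A[¬req U EG (req ∨ grant)]: least fixpoint, start Z0 = Sat(EG (req ∨ grant)) = {n3, n4, n5, n6, n7, n8, n9}, add states in Sat(¬req) with every successor in Z. Already a fixed point.
Sat(A[¬req U EG (req ∨ grant)]) = {n3, n4, n5, n6, n7, n8, n9}
n9 ∈ Sat(A[¬req U EG (req ∨ grant)]) = {n3, n4, n5, n6, n7, n8, n9}, so the formula holds at n9.

Yes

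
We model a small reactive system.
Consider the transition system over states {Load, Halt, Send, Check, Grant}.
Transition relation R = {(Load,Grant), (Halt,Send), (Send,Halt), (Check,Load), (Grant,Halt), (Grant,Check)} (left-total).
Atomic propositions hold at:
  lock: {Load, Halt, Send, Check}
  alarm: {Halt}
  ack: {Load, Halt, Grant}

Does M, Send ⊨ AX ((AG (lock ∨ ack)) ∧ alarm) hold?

Sat(lock ∨ ack) = {Load, Halt, Send, Check, Grant}
AG (lock ∨ ack): greatest fixpoint, start Z0 = {Load, Halt, Send, Check, Grant}, keep only states in Sat with every successor in Z. Already a fixed point.
Sat(AG (lock ∨ ack)) = {Load, Halt, Send, Check, Grant}
Sat((AG (lock ∨ ack)) ∧ alarm) = {Halt}
Sat(AX ((AG (lock ∨ ack)) ∧ alarm)) = {s : every successor in {Halt}} = {Send}
Send ∈ Sat(AX ((AG (lock ∨ ack)) ∧ alarm)) = {Send}, so the formula holds at Send.

Yes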